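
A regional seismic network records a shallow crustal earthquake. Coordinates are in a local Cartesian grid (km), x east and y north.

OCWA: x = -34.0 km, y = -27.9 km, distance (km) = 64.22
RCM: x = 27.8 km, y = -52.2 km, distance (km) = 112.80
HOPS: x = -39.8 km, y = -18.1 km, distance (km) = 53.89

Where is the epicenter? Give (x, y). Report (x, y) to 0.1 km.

Circle about each station: (x + 34.0)² + (y + 27.9)² = 64.22²; (x − 27.8)² + (y + 52.2)² = 112.80²; (x + 39.8)² + (y + 18.1)² = 53.89².
Subtracting pairs of circle equations eliminates x²+y² and gives linear equations (the radical axes):
123.6 x − 48.6 y = -7036.36
-11.6 x + 19.6 y = 1197.32
Solving the 2×2 system: x ≈ -42.9, y ≈ 35.7 km.

-42.9 km east, 35.7 km north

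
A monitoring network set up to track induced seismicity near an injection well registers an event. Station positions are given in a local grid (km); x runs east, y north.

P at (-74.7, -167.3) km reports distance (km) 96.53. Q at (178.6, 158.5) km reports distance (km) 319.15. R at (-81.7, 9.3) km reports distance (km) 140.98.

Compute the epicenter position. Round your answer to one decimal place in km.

(-0.3, -105.8)

Circle about each station: (x + 74.7)² + (y + 167.3)² = 96.53²; (x − 178.6)² + (y − 158.5)² = 319.15²; (x + 81.7)² + (y − 9.3)² = 140.98².
Subtracting pairs of circle equations eliminates x²+y² and gives linear equations (the radical axes):
506.6 x + 651.6 y = -69087.85
-14.0 x + 353.2 y = -37365.32
Solving the 2×2 system: x ≈ -0.3, y ≈ -105.8 km.
Check against P (with the unrounded x, y): √((x + 74.7)²+(y + 167.3)²) = 96.53 ≈ 96.53 km. ✓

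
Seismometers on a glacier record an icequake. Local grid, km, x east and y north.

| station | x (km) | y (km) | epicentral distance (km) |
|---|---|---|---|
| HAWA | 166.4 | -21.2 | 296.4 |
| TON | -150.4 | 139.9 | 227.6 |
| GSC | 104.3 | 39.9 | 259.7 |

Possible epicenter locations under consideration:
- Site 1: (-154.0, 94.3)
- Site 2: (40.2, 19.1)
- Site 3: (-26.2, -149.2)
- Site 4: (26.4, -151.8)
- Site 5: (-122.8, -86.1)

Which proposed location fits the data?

For each candidate, compare |candidate − station| to the reported distance:
Site 1: residuals HAWA 44.2, TON 181.9, GSC 4.3 → max 181.9 km
Site 2: residuals HAWA 163.9, TON 1.9, GSC 192.3 → max 192.3 km
Site 3: residuals HAWA 65.1, TON 87.0, GSC 29.9 → max 87.0 km
Site 4: residuals HAWA 104.9, TON 113.5, GSC 52.8 → max 113.5 km
Site 5: residuals HAWA 0.0, TON 0.1, GSC 0.0 → max 0.1 km
Only Site 5 has all residuals ≈ 0.

Site 5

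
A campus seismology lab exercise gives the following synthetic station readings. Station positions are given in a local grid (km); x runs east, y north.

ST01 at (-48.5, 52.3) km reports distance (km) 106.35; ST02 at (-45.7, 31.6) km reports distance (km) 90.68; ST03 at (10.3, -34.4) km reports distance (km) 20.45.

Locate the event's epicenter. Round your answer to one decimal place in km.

Circle about each station: (x + 48.5)² + (y − 52.3)² = 106.35²; (x + 45.7)² + (y − 31.6)² = 90.68²; (x − 10.3)² + (y + 34.4)² = 20.45².
Subtracting pairs of circle equations eliminates x²+y² and gives linear equations (the radical axes):
5.6 x − 41.4 y = 1086.97
117.6 x − 173.4 y = 7094.03
Solving the 2×2 system: x ≈ 27.0, y ≈ -22.6 km.

27.0 km east, -22.6 km north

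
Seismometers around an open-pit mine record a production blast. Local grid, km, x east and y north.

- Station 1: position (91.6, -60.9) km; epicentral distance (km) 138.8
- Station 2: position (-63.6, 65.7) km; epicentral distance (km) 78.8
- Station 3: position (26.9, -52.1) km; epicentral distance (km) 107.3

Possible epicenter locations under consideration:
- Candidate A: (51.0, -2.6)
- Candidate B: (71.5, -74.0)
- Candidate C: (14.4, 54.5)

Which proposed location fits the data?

For each candidate, compare |candidate − station| to the reported distance:
Candidate A: residuals Station 1 67.8, Station 2 54.6, Station 3 52.2 → max 67.8 km
Candidate B: residuals Station 1 114.8, Station 2 115.5, Station 3 57.6 → max 115.5 km
Candidate C: residuals Station 1 0.0, Station 2 0.0, Station 3 0.0 → max 0.0 km
Only Candidate C has all residuals ≈ 0.

Candidate C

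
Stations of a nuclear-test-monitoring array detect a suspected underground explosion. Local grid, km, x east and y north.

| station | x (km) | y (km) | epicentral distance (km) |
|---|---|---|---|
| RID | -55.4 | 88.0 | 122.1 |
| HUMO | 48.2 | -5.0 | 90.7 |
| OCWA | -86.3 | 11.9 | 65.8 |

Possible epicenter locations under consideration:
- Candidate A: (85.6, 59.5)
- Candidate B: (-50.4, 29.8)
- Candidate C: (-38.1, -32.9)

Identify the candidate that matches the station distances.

For each candidate, compare |candidate − station| to the reported distance:
Candidate A: residuals RID 21.8, HUMO 16.1, OCWA 112.6 → max 112.6 km
Candidate B: residuals RID 63.7, HUMO 13.9, OCWA 25.7 → max 63.7 km
Candidate C: residuals RID 0.0, HUMO 0.0, OCWA 0.0 → max 0.0 km
Only Candidate C has all residuals ≈ 0.

Candidate C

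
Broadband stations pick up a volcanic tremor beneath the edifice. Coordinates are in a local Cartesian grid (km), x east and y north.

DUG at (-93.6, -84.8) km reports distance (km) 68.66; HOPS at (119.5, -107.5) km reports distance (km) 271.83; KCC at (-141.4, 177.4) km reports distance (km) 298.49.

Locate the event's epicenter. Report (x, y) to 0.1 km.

Circle about each station: (x + 93.6)² + (y + 84.8)² = 68.66²; (x − 119.5)² + (y + 107.5)² = 271.83²; (x + 141.4)² + (y − 177.4)² = 298.49².
Subtracting the DUG equation from the HOPS and KCC equations removes the quadratic terms:
426.2 x − 45.4 y = -59292.85
-95.6 x + 524.4 y = -48869.36
Solving the 2×2 system: x ≈ -152.0, y ≈ -120.9 km.

-152.0 km east, -120.9 km north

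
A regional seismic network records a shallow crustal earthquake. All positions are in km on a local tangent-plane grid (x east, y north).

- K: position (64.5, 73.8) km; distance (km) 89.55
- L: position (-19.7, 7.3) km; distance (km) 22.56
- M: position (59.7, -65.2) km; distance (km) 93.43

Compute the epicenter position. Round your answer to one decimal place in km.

Circle about each station: (x − 64.5)² + (y − 73.8)² = 89.55²; (x + 19.7)² + (y − 7.3)² = 22.56²; (x − 59.7)² + (y + 65.2)² = 93.43².
Subtracting the K equation from the L and M equations removes the quadratic terms:
-168.4 x − 133.0 y = -1655.06
-9.6 x − 278.0 y = -2501.52
Solving the 2×2 system: x ≈ 2.8, y ≈ 8.9 km.
Check against K (with the unrounded x, y): √((x − 64.5)²+(y − 73.8)²) = 89.55 ≈ 89.55 km. ✓

x ≈ 2.8 km, y ≈ 8.9 km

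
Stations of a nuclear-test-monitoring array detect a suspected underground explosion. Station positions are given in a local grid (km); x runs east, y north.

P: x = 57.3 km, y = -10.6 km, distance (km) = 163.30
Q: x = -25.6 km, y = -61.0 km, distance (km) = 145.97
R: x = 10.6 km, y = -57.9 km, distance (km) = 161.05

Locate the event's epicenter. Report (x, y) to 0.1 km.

Circle about each station: (x − 57.3)² + (y + 10.6)² = 163.30²; (x + 25.6)² + (y + 61.0)² = 145.97²; (x − 10.6)² + (y + 57.9)² = 161.05².
Subtracting the P equation from the Q and R equations removes the quadratic terms:
-165.8 x − 100.8 y = 6340.36
-93.4 x − 94.6 y = 798.91
Solving the 2×2 system: x ≈ -82.8, y ≈ 73.3 km.

(-82.8, 73.3)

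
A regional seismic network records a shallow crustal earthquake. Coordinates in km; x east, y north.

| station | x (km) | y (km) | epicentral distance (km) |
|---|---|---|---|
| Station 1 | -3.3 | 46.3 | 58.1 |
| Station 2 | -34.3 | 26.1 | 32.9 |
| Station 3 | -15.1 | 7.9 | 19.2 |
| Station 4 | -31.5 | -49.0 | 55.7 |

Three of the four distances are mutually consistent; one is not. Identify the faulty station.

Solve using three stations at a time. Using Station 1, Station 2, Station 3 (subtract circle equations pairwise → linear system) gives (x, y) ≈ (-28.1, -6.2).
Distances from that point to each station vs reported:
  Station 1: calculated 58.1 vs reported 58.1 → residual 0.0 km
  Station 2: calculated 32.9 vs reported 32.9 → residual 0.0 km
  Station 3: calculated 19.2 vs reported 19.2 → residual 0.0 km
  Station 4: calculated 42.9 vs reported 55.7 → residual 12.8 km
Station 1, Station 2, Station 3 are mutually consistent (residuals ≈ 0); Station 4 is off by 12.8 km.

Station 4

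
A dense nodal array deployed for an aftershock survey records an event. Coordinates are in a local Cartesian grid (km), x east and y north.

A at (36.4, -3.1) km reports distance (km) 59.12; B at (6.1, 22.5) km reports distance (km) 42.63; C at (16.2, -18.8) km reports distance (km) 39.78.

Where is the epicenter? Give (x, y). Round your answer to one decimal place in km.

Circle about each station: (x − 36.4)² + (y + 3.1)² = 59.12²; (x − 6.1)² + (y − 22.5)² = 42.63²; (x − 16.2)² + (y + 18.8)² = 39.78².
Subtracting the A equation from the B and C equations removes the quadratic terms:
-60.6 x + 51.2 y = 886.75
-40.4 x − 31.4 y = 1194.04
Solving the 2×2 system: x ≈ -22.4, y ≈ -9.2 km.
Check against A (with the unrounded x, y): √((x − 36.4)²+(y + 3.1)²) = 59.12 ≈ 59.12 km. ✓

-22.4 km east, -9.2 km north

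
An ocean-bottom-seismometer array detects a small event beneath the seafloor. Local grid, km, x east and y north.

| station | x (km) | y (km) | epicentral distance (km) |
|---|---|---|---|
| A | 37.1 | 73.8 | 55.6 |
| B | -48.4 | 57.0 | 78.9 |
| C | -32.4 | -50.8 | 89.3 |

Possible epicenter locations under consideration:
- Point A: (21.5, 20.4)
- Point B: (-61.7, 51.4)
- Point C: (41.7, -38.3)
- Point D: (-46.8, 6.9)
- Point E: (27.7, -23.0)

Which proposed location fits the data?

For each candidate, compare |candidate − station| to the reported distance:
Point A: residuals A 0.0, B 0.0, C 0.0 → max 0.0 km
Point B: residuals A 45.7, B 64.5, C 17.0 → max 64.5 km
Point C: residuals A 56.6, B 52.2, C 14.2 → max 56.6 km
Point D: residuals A 51.7, B 28.8, C 29.8 → max 51.7 km
Point E: residuals A 41.7, B 31.5, C 23.1 → max 41.7 km
Only Point A has all residuals ≈ 0.

Point A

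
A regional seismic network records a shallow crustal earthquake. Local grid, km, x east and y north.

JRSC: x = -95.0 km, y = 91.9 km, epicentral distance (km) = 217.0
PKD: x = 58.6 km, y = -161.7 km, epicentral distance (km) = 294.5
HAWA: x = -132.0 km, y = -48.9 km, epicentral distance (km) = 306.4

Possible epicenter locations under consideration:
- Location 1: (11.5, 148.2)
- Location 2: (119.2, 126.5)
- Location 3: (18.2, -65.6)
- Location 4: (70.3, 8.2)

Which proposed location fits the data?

Location 2

For each candidate, compare |candidate − station| to the reported distance:
Location 1: residuals JRSC 96.5, PKD 19.0, HAWA 62.6 → max 96.5 km
Location 2: residuals JRSC 0.0, PKD 0.0, HAWA 0.0 → max 0.0 km
Location 3: residuals JRSC 23.0, PKD 190.3, HAWA 155.3 → max 190.3 km
Location 4: residuals JRSC 31.7, PKD 124.2, HAWA 96.2 → max 124.2 km
Only Location 2 has all residuals ≈ 0.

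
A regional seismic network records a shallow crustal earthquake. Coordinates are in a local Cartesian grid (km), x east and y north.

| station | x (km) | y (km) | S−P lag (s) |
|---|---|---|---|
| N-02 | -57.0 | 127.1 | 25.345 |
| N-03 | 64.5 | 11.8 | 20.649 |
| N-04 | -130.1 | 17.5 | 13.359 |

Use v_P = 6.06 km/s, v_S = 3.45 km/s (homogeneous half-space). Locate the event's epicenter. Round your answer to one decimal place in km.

-76.3 km east, -75.0 km north

Distance from S−P lag: d = Δt · v_P v_S / (v_P − v_S) = Δt · (6.06·3.45)/(6.06−3.45) ≈ 8.0103·Δt.
So d_N-02 = 203.02, d_N-03 = 165.41, d_N-04 = 107.01 km.
Circle about each station: (x + 57.0)² + (y − 127.1)² = 203.02²; (x − 64.5)² + (y − 11.8)² = 165.41²; (x + 130.1)² + (y − 17.5)² = 107.01².
Subtracting the N-02 equation from the N-03 and N-04 equations removes the quadratic terms:
243.0 x − 230.6 y = -1247.27
-146.2 x − 219.2 y = 27594.83
Solving the 2×2 system: x ≈ -76.3, y ≈ -75.0 km.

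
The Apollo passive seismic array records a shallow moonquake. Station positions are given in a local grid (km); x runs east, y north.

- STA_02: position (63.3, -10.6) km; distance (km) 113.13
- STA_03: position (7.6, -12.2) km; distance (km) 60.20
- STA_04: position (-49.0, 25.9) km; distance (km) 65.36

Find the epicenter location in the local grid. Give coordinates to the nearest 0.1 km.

-46.1 km east, -39.4 km north

Circle about each station: (x − 63.3)² + (y + 10.6)² = 113.13²; (x − 7.6)² + (y + 12.2)² = 60.20²; (x + 49.0)² + (y − 25.9)² = 65.36².
Subtracting the STA_02 equation from the STA_03 and STA_04 equations removes the quadratic terms:
-111.4 x − 3.2 y = 5261.71
-224.6 x + 73.0 y = 7479.03
Solving the 2×2 system: x ≈ -46.1, y ≈ -39.4 km.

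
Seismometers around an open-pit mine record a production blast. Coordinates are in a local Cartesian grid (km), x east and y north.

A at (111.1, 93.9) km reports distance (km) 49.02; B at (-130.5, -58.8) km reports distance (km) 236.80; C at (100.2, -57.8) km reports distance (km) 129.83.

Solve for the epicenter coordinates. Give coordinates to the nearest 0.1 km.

Circle about each station: (x − 111.1)² + (y − 93.9)² = 49.02²; (x + 130.5)² + (y + 58.8)² = 236.80²; (x − 100.2)² + (y + 57.8)² = 129.83².
Subtracting pairs of circle equations eliminates x²+y² and gives linear equations (the radical axes):
-483.2 x − 305.4 y = -54344.01
-21.8 x − 303.4 y = -22232.41
Solving the 2×2 system: x ≈ 69.3, y ≈ 68.3 km.

69.3 km east, 68.3 km north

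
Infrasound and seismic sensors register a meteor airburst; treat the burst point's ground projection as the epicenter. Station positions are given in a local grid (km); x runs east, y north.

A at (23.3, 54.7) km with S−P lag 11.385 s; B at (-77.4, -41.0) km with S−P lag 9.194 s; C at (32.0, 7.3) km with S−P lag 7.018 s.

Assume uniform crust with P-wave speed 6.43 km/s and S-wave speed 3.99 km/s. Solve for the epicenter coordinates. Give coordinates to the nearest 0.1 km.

Distance from S−P lag: d = Δt · v_P v_S / (v_P − v_S) = Δt · (6.43·3.99)/(6.43−3.99) ≈ 10.5146·Δt.
So d_A = 119.71, d_B = 96.67, d_C = 73.79 km.
Circle about each station: (x − 23.3)² + (y − 54.7)² = 119.71²; (x + 77.4)² + (y + 41.0)² = 96.67²; (x − 32.0)² + (y − 7.3)² = 73.79².
Subtracting the A equation from the B and C equations removes the quadratic terms:
-201.4 x − 191.4 y = 9122.18
17.4 x − 94.8 y = 6427.83
Solving the 2×2 system: x ≈ 16.3, y ≈ -64.8 km.

(16.3, -64.8)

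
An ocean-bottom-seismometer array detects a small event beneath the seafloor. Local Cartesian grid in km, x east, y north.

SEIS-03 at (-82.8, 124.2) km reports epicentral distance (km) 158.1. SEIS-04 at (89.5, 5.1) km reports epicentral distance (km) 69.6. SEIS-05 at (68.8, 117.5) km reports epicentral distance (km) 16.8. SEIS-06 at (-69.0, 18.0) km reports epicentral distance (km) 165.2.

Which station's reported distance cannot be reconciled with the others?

Solve using three stations at a time. Using SEIS-03, SEIS-05, SEIS-06 (subtract circle equations pairwise → linear system) gives (x, y) ≈ (73.6, 101.3).
Distances from that point to each station vs reported:
  SEIS-03: calculated 158.1 vs reported 158.1 → residual 0.0 km
  SEIS-04: calculated 97.5 vs reported 69.6 → residual 27.9 km
  SEIS-05: calculated 16.9 vs reported 16.8 → residual 0.1 km
  SEIS-06: calculated 165.2 vs reported 165.2 → residual 0.0 km
SEIS-03, SEIS-05, SEIS-06 are mutually consistent (residuals ≈ 0); SEIS-04 is off by 27.9 km.

SEIS-04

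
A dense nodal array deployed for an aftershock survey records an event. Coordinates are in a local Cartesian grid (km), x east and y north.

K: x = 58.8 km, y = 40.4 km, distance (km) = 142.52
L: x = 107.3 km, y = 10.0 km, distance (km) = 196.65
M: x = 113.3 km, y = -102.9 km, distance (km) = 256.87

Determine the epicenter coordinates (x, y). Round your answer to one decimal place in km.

x ≈ -81.7 km, y ≈ 64.3 km

Circle about each station: (x − 58.8)² + (y − 40.4)² = 142.52²; (x − 107.3)² + (y − 10.0)² = 196.65²; (x − 113.3)² + (y + 102.9)² = 256.87².
Subtracting the K equation from the L and M equations removes the quadratic terms:
97.0 x − 60.8 y = -11835.58
109.0 x − 286.6 y = -27334.55
Solving the 2×2 system: x ≈ -81.7, y ≈ 64.3 km.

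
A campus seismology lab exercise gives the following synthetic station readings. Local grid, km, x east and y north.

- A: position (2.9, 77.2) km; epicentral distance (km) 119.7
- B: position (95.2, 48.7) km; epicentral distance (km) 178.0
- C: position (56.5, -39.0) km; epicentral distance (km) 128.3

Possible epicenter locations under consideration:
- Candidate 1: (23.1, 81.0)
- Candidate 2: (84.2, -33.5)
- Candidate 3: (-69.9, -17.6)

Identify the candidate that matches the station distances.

For each candidate, compare |candidate − station| to the reported distance:
Candidate 1: residuals A 99.1, B 99.0, C 3.7 → max 99.1 km
Candidate 2: residuals A 17.6, B 95.1, C 100.1 → max 100.1 km
Candidate 3: residuals A 0.2, B 0.1, C 0.1 → max 0.2 km
Only Candidate 3 has all residuals ≈ 0.

Candidate 3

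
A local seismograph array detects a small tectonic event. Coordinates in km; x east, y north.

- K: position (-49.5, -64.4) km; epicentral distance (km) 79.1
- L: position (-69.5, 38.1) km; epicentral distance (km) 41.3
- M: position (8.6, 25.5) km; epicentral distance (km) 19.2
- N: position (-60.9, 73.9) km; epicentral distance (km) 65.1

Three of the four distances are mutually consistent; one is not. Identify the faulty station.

Solve using three stations at a time. Using K, L, N (subtract circle equations pairwise → linear system) gives (x, y) ≈ (-36.0, 13.6).
Distances from that point to each station vs reported:
  K: calculated 79.2 vs reported 79.1 → residual 0.1 km
  L: calculated 41.5 vs reported 41.3 → residual 0.2 km
  M: calculated 46.2 vs reported 19.2 → residual 27.0 km
  N: calculated 65.2 vs reported 65.1 → residual 0.1 km
K, L, N are mutually consistent (residuals ≈ 0); M is off by 27.0 km.

M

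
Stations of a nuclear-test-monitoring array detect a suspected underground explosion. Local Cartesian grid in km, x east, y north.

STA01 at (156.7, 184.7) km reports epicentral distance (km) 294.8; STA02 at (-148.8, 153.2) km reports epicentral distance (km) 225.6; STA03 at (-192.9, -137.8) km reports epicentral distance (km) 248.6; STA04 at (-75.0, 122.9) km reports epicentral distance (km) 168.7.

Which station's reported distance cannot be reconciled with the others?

Solve using three stations at a time. Using STA01, STA02, STA04 (subtract circle equations pairwise → linear system) gives (x, y) ≈ (-33.4, -40.9).
Distances from that point to each station vs reported:
  STA01: calculated 295.0 vs reported 294.8 → residual 0.2 km
  STA02: calculated 225.8 vs reported 225.6 → residual 0.2 km
  STA03: calculated 186.7 vs reported 248.6 → residual 61.9 km
  STA04: calculated 169.0 vs reported 168.7 → residual 0.3 km
STA01, STA02, STA04 are mutually consistent (residuals ≈ 0); STA03 is off by 61.9 km.

STA03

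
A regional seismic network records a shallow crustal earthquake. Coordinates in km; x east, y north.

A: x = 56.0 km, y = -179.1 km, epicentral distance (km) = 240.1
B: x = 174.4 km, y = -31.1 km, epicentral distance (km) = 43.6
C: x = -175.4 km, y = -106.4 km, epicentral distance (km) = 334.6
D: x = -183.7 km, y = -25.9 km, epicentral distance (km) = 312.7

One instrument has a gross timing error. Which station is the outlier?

B

Solve using three stations at a time. Using A, C, D (subtract circle equations pairwise → linear system) gives (x, y) ≈ (119.1, 52.7).
Distances from that point to each station vs reported:
  A: calculated 240.2 vs reported 240.1 → residual 0.1 km
  B: calculated 100.4 vs reported 43.6 → residual 56.8 km
  C: calculated 334.7 vs reported 334.6 → residual 0.1 km
  D: calculated 312.8 vs reported 312.7 → residual 0.1 km
A, C, D are mutually consistent (residuals ≈ 0); B is off by 56.8 km.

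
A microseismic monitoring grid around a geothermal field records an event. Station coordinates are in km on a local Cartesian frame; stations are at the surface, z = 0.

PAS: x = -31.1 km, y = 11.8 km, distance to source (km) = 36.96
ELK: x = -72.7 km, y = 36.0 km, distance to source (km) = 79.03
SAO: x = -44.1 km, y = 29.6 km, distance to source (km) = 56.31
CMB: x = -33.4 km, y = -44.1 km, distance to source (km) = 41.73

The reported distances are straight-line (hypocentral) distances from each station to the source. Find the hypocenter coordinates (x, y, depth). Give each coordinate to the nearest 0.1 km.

Each station gives a sphere (x−x_i)² + (y−y_i)² + z² = d_i² (stations at z=0).
Subtracting the PAS sphere from ELK and SAO: z² cancels, leaving linear equations in x and y:
-83.2 x + 48.4 y = 595.14
-26.0 x + 35.6 y = -90.25
Solving: x ≈ -15.001, y ≈ -13.491 km (keep extra digits for the depth step; rounded: -15.0, -13.5).
Then from the PAS sphere: z² = 36.96² − (x + 31.1)² − (y − 11.8)² with x = -15.001, y = -13.491, so z ≈ 21.615 ≈ 21.6 km.

x ≈ -15.0 km, y ≈ -13.5 km, depth ≈ 21.6 km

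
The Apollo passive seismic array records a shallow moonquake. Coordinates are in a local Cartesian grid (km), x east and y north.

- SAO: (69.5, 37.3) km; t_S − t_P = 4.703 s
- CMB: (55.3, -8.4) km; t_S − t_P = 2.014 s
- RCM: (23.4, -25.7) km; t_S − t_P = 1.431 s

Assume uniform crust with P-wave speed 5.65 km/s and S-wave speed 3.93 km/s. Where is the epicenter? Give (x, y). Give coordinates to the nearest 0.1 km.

Distance from S−P lag: d = Δt · v_P v_S / (v_P − v_S) = Δt · (5.65·3.93)/(5.65−3.93) ≈ 12.9096·Δt.
So d_SAO = 60.71, d_CMB = 26.00, d_RCM = 18.47 km.
Circle about each station: (x − 69.5)² + (y − 37.3)² = 60.71²; (x − 55.3)² + (y + 8.4)² = 26.00²; (x − 23.4)² + (y + 25.7)² = 18.47².
Subtracting the SAO equation from the CMB and RCM equations removes the quadratic terms:
-28.4 x − 91.4 y = -83.19
-92.2 x − 126.0 y = -1668.93
Solving the 2×2 system: x ≈ 29.3, y ≈ -8.2 km.

(29.3, -8.2)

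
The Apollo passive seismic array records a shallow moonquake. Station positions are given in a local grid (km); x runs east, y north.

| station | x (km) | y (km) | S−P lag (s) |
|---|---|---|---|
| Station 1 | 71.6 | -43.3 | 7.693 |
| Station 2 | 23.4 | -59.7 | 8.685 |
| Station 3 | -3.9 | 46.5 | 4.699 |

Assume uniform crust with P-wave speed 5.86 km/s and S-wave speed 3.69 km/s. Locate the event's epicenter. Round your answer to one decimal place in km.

Distance from S−P lag: d = Δt · v_P v_S / (v_P − v_S) = Δt · (5.86·3.69)/(5.86−3.69) ≈ 9.9647·Δt.
So d_Station 1 = 76.66, d_Station 2 = 86.54, d_Station 3 = 46.82 km.
Circle about each station: (x − 71.6)² + (y + 43.3)² = 76.66²; (x − 23.4)² + (y + 59.7)² = 86.54²; (x + 3.9)² + (y − 46.5)² = 46.82².
Subtracting the Station 1 equation from the Station 2 and Station 3 equations removes the quadratic terms:
-96.4 x − 32.8 y = -4502.22
-151.0 x + 179.6 y = -1139.35
Solving the 2×2 system: x ≈ 38.0, y ≈ 25.6 km.

x ≈ 38.0 km, y ≈ 25.6 km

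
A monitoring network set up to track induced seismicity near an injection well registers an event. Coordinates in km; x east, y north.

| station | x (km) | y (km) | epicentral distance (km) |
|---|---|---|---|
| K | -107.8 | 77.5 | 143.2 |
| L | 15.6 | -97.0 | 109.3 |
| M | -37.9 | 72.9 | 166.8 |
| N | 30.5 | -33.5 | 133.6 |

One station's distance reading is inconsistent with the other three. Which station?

Solve using three stations at a time. Using L, M, N (subtract circle equations pairwise → linear system) gives (x, y) ≈ (-92.9, -84.5).
Distances from that point to each station vs reported:
  K: calculated 162.7 vs reported 143.2 → residual 19.5 km
  L: calculated 109.2 vs reported 109.3 → residual 0.1 km
  M: calculated 166.8 vs reported 166.8 → residual 0.0 km
  N: calculated 133.5 vs reported 133.6 → residual 0.1 km
L, M, N are mutually consistent (residuals ≈ 0); K is off by 19.5 km.

K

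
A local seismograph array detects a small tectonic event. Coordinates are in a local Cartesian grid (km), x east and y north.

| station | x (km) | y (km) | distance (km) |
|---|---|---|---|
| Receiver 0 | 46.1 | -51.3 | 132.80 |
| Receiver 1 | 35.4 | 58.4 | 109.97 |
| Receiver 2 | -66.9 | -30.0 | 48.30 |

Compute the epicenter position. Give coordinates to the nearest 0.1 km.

Circle about each station: (x − 46.1)² + (y + 51.3)² = 132.80²; (x − 35.4)² + (y − 58.4)² = 109.97²; (x + 66.9)² + (y + 30.0)² = 48.30².
Subtracting the Receiver 0 equation from the Receiver 1 and Receiver 2 equations removes the quadratic terms:
-21.4 x + 219.4 y = 5449.26
-226.0 x + 42.6 y = 15921.66
Solving the 2×2 system: x ≈ -67.0, y ≈ 18.3 km.
Check against Receiver 0 (with the unrounded x, y): √((x − 46.1)²+(y + 51.3)²) = 132.80 ≈ 132.80 km. ✓

-67.0 km east, 18.3 km north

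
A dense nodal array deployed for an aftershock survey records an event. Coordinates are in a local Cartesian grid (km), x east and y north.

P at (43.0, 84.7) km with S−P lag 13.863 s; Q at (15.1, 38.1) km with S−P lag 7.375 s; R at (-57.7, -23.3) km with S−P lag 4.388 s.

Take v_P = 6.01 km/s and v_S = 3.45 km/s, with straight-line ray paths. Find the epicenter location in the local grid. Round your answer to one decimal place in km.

-31.4 km east, 0.6 km north

Distance from S−P lag: d = Δt · v_P v_S / (v_P − v_S) = Δt · (6.01·3.45)/(6.01−3.45) ≈ 8.0994·Δt.
So d_P = 112.28, d_Q = 59.73, d_R = 35.54 km.
Circle about each station: (x − 43.0)² + (y − 84.7)² = 112.28²; (x − 15.1)² + (y − 38.1)² = 59.73²; (x + 57.7)² + (y + 23.3)² = 35.54².
Subtracting the P equation from the Q and R equations removes the quadratic terms:
-55.8 x − 93.2 y = 1695.66
-201.4 x − 216.0 y = 6192.80
Solving the 2×2 system: x ≈ -31.4, y ≈ 0.6 km.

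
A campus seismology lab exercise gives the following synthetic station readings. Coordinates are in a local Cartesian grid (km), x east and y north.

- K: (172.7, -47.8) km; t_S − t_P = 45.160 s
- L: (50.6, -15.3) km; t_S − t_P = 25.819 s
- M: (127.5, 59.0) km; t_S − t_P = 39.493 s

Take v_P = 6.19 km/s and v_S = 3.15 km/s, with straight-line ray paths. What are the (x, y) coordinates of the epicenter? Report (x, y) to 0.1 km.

Distance from S−P lag: d = Δt · v_P v_S / (v_P − v_S) = Δt · (6.19·3.15)/(6.19−3.15) ≈ 6.4140·Δt.
So d_K = 289.66, d_L = 165.60, d_M = 253.31 km.
Circle about each station: (x − 172.7)² + (y + 47.8)² = 289.66²; (x − 50.6)² + (y + 15.3)² = 165.60²; (x − 127.5)² + (y − 59.0)² = 253.31².
Subtracting pairs of circle equations eliminates x²+y² and gives linear equations (the radical axes):
-244.2 x + 65.0 y = 27163.88
-90.4 x + 213.6 y = 7364.08
Solving the 2×2 system: x ≈ -115.0, y ≈ -14.2 km.
Check against K (with the unrounded x, y): √((x − 172.7)²+(y + 47.8)²) = 289.67 ≈ 289.66 km. ✓

(-115.0, -14.2)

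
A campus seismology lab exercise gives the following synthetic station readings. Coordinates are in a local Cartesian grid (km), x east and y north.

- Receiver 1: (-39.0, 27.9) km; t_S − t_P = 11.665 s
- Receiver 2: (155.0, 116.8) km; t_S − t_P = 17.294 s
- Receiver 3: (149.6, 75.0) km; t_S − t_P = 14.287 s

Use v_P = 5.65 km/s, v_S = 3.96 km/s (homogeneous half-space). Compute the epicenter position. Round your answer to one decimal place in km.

Distance from S−P lag: d = Δt · v_P v_S / (v_P − v_S) = Δt · (5.65·3.96)/(5.65−3.96) ≈ 13.2391·Δt.
So d_Receiver 1 = 154.43, d_Receiver 2 = 228.96, d_Receiver 3 = 189.15 km.
Circle about each station: (x + 39.0)² + (y − 27.9)² = 154.43²; (x − 155.0)² + (y − 116.8)² = 228.96²; (x − 149.6)² + (y − 75.0)² = 189.15².
Subtracting pairs of circle equations eliminates x²+y² and gives linear equations (the radical axes):
388.0 x + 177.8 y = 6793.77
377.2 x + 94.2 y = 13776.65
Solving the 2×2 system: x ≈ 59.3, y ≈ -91.2 km.

59.3 km east, -91.2 km north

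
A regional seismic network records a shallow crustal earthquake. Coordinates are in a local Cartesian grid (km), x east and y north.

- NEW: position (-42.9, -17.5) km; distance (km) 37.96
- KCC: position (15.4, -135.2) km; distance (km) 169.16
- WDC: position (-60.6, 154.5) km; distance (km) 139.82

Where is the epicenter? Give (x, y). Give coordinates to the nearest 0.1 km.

Circle about each station: (x + 42.9)² + (y + 17.5)² = 37.96²; (x − 15.4)² + (y + 135.2)² = 169.16²; (x + 60.6)² + (y − 154.5)² = 139.82².
Subtracting the NEW equation from the KCC and WDC equations removes the quadratic terms:
116.6 x − 235.4 y = -10804.60
-35.4 x + 344.0 y = 7287.28
Solving the 2×2 system: x ≈ -63.0, y ≈ 14.7 km.
Check against NEW (with the unrounded x, y): √((x + 42.9)²+(y + 17.5)²) = 37.95 ≈ 37.96 km. ✓

(-63.0, 14.7)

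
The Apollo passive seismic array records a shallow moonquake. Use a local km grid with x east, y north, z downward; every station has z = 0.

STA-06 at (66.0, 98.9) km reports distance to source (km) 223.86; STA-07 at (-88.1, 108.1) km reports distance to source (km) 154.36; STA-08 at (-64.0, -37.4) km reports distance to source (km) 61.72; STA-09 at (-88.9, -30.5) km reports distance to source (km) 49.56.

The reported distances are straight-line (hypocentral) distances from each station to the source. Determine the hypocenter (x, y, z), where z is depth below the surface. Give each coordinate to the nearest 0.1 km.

(-104.8, -38.2, 46.3)

Each station gives a sphere (x−x_i)² + (y−y_i)² + z² = d_i² (stations at z=0).
Subtracting the STA-06 sphere from STA-07 and STA-08: z² cancels, leaving linear equations in x and y:
-308.2 x + 18.4 y = 31596.30
-260.0 x − 272.6 y = 37661.49
Solving: x ≈ -104.799, y ≈ -38.201 km (keep extra digits for the depth step; rounded: -104.8, -38.2).
Then from the STA-06 sphere: z² = 223.86² − (x − 66.0)² − (y − 98.9)² with x = -104.799, y = -38.201, so z ≈ 46.307 ≈ 46.3 km.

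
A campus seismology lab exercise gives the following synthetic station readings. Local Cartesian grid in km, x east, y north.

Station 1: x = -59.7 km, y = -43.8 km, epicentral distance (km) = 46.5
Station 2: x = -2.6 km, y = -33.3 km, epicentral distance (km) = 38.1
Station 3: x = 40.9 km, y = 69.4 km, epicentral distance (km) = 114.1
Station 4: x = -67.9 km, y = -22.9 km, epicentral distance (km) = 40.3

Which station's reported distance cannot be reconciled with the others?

Solve using three stations at a time. Using Station 1, Station 2, Station 4 (subtract circle equations pairwise → linear system) gives (x, y) ≈ (-30.6, -7.5).
Distances from that point to each station vs reported:
  Station 1: calculated 46.5 vs reported 46.5 → residual 0.0 km
  Station 2: calculated 38.1 vs reported 38.1 → residual 0.0 km
  Station 3: calculated 105.0 vs reported 114.1 → residual 9.1 km
  Station 4: calculated 40.3 vs reported 40.3 → residual 0.0 km
Station 1, Station 2, Station 4 are mutually consistent (residuals ≈ 0); Station 3 is off by 9.1 km.

Station 3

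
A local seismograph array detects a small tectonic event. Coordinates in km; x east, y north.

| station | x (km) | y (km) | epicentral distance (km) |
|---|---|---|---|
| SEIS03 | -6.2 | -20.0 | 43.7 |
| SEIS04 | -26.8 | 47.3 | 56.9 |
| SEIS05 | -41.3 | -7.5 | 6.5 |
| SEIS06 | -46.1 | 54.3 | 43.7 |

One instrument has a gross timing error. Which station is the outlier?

SEIS06

Solve using three stations at a time. Using SEIS03, SEIS04, SEIS05 (subtract circle equations pairwise → linear system) gives (x, y) ≈ (-47.5, -5.7).
Distances from that point to each station vs reported:
  SEIS03: calculated 43.7 vs reported 43.7 → residual 0.0 km
  SEIS04: calculated 56.9 vs reported 56.9 → residual 0.0 km
  SEIS05: calculated 6.4 vs reported 6.5 → residual 0.1 km
  SEIS06: calculated 60.0 vs reported 43.7 → residual 16.3 km
SEIS03, SEIS04, SEIS05 are mutually consistent (residuals ≈ 0); SEIS06 is off by 16.3 km.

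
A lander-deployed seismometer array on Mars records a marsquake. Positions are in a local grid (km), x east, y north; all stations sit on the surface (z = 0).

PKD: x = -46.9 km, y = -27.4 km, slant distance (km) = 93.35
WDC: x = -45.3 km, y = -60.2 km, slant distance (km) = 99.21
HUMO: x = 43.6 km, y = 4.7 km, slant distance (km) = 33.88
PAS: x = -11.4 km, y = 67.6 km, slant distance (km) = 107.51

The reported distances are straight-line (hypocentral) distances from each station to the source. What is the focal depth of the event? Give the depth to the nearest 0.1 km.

Each station gives a sphere (x−x_i)² + (y−y_i)² + z² = d_i² (stations at z=0).
Subtracting the PKD sphere from WDC and HUMO: z² cancels, leaving linear equations in x and y:
3.2 x − 65.6 y = 1597.36
181.0 x + 64.2 y = 6539.05
Solving: x ≈ 44.003, y ≈ -22.203 km (keep extra digits for the depth step; rounded: 44.0, -22.2).
Then from the PKD sphere: z² = 93.35² − (x + 46.9)² − (y + 27.4)² with x = 44.003, y = -22.203, so z ≈ 20.588 ≈ 20.6 km.

20.6 km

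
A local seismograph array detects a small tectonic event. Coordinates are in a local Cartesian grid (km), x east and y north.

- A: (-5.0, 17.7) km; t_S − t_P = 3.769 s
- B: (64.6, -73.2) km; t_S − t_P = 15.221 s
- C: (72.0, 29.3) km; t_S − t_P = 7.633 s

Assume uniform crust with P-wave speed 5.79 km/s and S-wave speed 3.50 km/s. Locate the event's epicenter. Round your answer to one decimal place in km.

x ≈ 7.3 km, y ≈ 48.7 km

Distance from S−P lag: d = Δt · v_P v_S / (v_P − v_S) = Δt · (5.79·3.50)/(5.79−3.50) ≈ 8.8493·Δt.
So d_A = 33.35, d_B = 134.70, d_C = 67.55 km.
Circle about each station: (x + 5.0)² + (y − 17.7)² = 33.35²; (x − 64.6)² + (y + 73.2)² = 134.70²; (x − 72.0)² + (y − 29.3)² = 67.55².
Subtracting the A equation from the B and C equations removes the quadratic terms:
139.2 x − 181.8 y = -7838.76
154.0 x + 23.2 y = 2253.42
Solving the 2×2 system: x ≈ 7.3, y ≈ 48.7 km.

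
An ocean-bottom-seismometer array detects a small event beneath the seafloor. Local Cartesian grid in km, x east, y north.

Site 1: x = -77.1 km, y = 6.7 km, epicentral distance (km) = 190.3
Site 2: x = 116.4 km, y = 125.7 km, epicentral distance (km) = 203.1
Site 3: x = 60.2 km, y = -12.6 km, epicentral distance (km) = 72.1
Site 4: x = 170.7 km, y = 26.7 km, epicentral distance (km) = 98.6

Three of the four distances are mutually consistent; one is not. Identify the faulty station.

Site 4

Solve using three stations at a time. Using Site 1, Site 2, Site 3 (subtract circle equations pairwise → linear system) gives (x, y) ≈ (94.2, -76.2).
Distances from that point to each station vs reported:
  Site 1: calculated 190.3 vs reported 190.3 → residual 0.0 km
  Site 2: calculated 203.1 vs reported 203.1 → residual 0.0 km
  Site 3: calculated 72.1 vs reported 72.1 → residual 0.0 km
  Site 4: calculated 128.2 vs reported 98.6 → residual 29.6 km
Site 1, Site 2, Site 3 are mutually consistent (residuals ≈ 0); Site 4 is off by 29.6 km.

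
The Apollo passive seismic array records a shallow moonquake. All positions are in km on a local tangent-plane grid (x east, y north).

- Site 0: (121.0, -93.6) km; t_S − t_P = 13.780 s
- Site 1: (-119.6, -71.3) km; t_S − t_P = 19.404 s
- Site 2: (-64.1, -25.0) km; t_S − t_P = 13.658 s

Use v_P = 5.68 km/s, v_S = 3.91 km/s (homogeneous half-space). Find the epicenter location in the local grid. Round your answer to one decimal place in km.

(76.2, 73.4)

Distance from S−P lag: d = Δt · v_P v_S / (v_P − v_S) = Δt · (5.68·3.91)/(5.68−3.91) ≈ 12.5473·Δt.
So d_Site 0 = 172.90, d_Site 1 = 243.47, d_Site 2 = 171.37 km.
Circle about each station: (x − 121.0)² + (y + 93.6)² = 172.90²; (x + 119.6)² + (y + 71.3)² = 243.47²; (x + 64.1)² + (y + 25.0)² = 171.37².
Subtracting pairs of circle equations eliminates x²+y² and gives linear equations (the radical axes):
-481.2 x + 44.6 y = -33397.34
-370.2 x + 137.2 y = -18141.42
Solving the 2×2 system: x ≈ 76.2, y ≈ 73.4 km.
Check against Site 0 (with the unrounded x, y): √((x − 121.0)²+(y + 93.6)²) = 172.90 ≈ 172.90 km. ✓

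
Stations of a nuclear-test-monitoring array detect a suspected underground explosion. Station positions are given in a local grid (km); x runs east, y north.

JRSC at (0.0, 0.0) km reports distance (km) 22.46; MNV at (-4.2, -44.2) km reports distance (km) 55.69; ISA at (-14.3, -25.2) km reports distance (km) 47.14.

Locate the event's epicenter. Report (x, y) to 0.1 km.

Circle about each station: x² + y² = 22.46²; (x + 4.2)² + (y + 44.2)² = 55.69²; (x + 14.3)² + (y + 25.2)² = 47.14².
Subtracting the JRSC equation from the MNV and ISA equations removes the quadratic terms:
-8.4 x − 88.4 y = -625.64
-28.6 x − 50.4 y = -878.20
Solving the 2×2 system: x ≈ 21.9, y ≈ 5.0 km.

21.9 km east, 5.0 km north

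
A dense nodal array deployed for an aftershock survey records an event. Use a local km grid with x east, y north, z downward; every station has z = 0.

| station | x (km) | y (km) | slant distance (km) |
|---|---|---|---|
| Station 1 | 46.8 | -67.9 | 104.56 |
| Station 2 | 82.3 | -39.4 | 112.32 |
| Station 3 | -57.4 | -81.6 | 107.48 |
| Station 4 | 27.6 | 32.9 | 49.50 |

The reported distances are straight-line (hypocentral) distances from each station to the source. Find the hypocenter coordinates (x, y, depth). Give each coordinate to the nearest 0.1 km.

Each station gives a sphere (x−x_i)² + (y−y_i)² + z² = d_i² (stations at z=0).
Subtracting the Station 1 sphere from Station 2 and Station 3: z² cancels, leaving linear equations in x and y:
71.0 x + 57.0 y = -157.99
-208.4 x − 27.4 y = 2533.51
Solving: x ≈ -14.102, y ≈ 14.794 km (keep extra digits for the depth step; rounded: -14.1, 14.8).
Then from the Station 1 sphere: z² = 104.56² − (x − 46.8)² − (y + 67.9)² with x = -14.102, y = 14.794, so z ≈ 19.633 ≈ 19.6 km.

(-14.1, 14.8, 19.6)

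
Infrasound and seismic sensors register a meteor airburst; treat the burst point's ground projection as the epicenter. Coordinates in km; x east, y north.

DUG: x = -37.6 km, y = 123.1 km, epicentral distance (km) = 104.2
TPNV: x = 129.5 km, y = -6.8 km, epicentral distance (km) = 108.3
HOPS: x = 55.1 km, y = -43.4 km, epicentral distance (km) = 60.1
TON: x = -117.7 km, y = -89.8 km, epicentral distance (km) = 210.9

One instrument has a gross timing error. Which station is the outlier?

Solve using three stations at a time. Using DUG, TPNV, TON (subtract circle equations pairwise → linear system) gives (x, y) ≈ (38.5, 51.9).
Distances from that point to each station vs reported:
  DUG: calculated 104.2 vs reported 104.2 → residual 0.0 km
  TPNV: calculated 108.3 vs reported 108.3 → residual 0.0 km
  HOPS: calculated 96.7 vs reported 60.1 → residual 36.6 km
  TON: calculated 210.9 vs reported 210.9 → residual 0.0 km
DUG, TPNV, TON are mutually consistent (residuals ≈ 0); HOPS is off by 36.6 km.

HOPS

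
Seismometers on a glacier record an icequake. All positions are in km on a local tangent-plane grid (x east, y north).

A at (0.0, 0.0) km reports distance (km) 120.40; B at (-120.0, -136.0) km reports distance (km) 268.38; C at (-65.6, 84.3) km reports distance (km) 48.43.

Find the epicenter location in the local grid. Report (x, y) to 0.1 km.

x ≈ -29.6 km, y ≈ 116.7 km

Circle about each station: x² + y² = 120.40²; (x + 120.0)² + (y + 136.0)² = 268.38²; (x + 65.6)² + (y − 84.3)² = 48.43².
Subtracting pairs of circle equations eliminates x²+y² and gives linear equations (the radical axes):
-240.0 x − 272.0 y = -24635.66
-131.2 x + 168.6 y = 23560.55
Solving the 2×2 system: x ≈ -29.6, y ≈ 116.7 km.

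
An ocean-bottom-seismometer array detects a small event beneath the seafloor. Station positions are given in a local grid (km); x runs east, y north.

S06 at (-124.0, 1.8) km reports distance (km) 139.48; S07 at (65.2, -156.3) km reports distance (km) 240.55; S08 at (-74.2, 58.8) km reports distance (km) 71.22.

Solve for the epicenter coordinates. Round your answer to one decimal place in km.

Circle about each station: (x + 124.0)² + (y − 1.8)² = 139.48²; (x − 65.2)² + (y + 156.3)² = 240.55²; (x + 74.2)² + (y − 58.8)² = 71.22².
Subtracting the S06 equation from the S07 and S08 equations removes the quadratic terms:
378.4 x − 316.2 y = -25108.14
99.6 x + 114.0 y = 7966.22
Solving the 2×2 system: x ≈ -4.6, y ≈ 73.9 km.
Check against S06 (with the unrounded x, y): √((x + 124.0)²+(y − 1.8)²) = 139.48 ≈ 139.48 km. ✓

x ≈ -4.6 km, y ≈ 73.9 km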